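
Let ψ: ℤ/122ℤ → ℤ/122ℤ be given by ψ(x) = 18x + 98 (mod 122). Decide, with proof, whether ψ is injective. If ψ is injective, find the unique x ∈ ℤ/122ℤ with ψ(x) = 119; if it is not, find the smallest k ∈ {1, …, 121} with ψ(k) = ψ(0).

61

We have gcd(18, 122) = 2 > 1. Taking a = 0 and b = 61: ψ(0) = 98 and ψ(61) = 18·61 + 98 = 1196 ≡ 98 (mod 122).
So ψ(0) = ψ(61) while 0 ≠ 61, hence ψ is not injective.
Since ψ is not injective, we find the least positive k with ψ(k) = ψ(0): this means 18k ≡ 0 (mod 122), i.e. 122 ∣ 18k. Since gcd(18, 122) = 2, dividing through by 2 this holds exactly when 61 ∣ 9k, and as gcd(9, 61) = 1, exactly when 61 ∣ k.
The smallest positive such k is 61.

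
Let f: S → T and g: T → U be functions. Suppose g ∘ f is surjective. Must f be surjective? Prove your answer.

No. Take S = {0, 1, 2}, T = {0, 1, 2, 3, 4, 5}, U = {0}, f(a) = 0 for every a ∈ S, and g(b) = 0 for every b ∈ T.
Then g ∘ f is surjective onto {0}, but 5 ∈ T has no preimage under f, so f is not surjective.

not surjective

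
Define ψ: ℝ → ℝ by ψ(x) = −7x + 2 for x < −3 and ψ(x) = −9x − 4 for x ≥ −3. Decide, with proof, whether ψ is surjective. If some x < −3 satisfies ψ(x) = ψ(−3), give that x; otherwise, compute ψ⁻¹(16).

Both pieces are strictly decreasing (slopes −7 and −9), so each is injective on its own interval.
The left piece maps (−∞, −3) onto (23, ∞); the right piece maps [−3, ∞) onto (−∞, 23].
These images together cover ℝ, so ψ is surjective.
Because the two images are disjoint, no x < −3 has ψ(x) = ψ(−3), so we compute ψ⁻¹(16): 16 lies in (−∞, 23], so solve −9x − 4 = 16: x = (16 + 4)/(−9) = −20/9.

-20/9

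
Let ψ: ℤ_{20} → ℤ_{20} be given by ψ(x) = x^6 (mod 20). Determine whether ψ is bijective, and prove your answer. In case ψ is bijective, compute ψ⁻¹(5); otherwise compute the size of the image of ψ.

ψ(4): Repeated squaring mod 20: 4^1 ≡ 4, 4^2 ≡ 4² = 16, 4^4 ≡ 16² = 256 ≡ 16. Since 6 = 4 + 2, 4^6 ≡ 16·16: 16·16 = 256 ≡ 16. So 4^6 ≡ 16 (mod 20).
ψ(6): Repeated squaring mod 20: 6^1 ≡ 6, 6^2 ≡ 6² = 36 ≡ 16, 6^4 ≡ 16² = 256 ≡ 16. Since 6 = 4 + 2, 6^6 ≡ 16·16: 16·16 = 256 ≡ 16. So 6^6 ≡ 16 (mod 20).
So ψ(4) = ψ(6) = 16 while 4 ≠ 6, therefore ψ is not injective, hence not bijective.
Since ψ is not bijective, we determine |image(ψ)|. Computing x^6 mod 20 for each x (by repeated squaring, reducing mod 20 at every step), the values ψ(0), ψ(1), …, ψ(19) are: 0, 1, 4, 9, 16, 5, 16, 9, 4, 1, 0, 1, 4, 9, 16, 5, 16, 9, 4, 1.
The distinct values are {0, 1, 4, 5, 9, 16}; there are 6 of them.

6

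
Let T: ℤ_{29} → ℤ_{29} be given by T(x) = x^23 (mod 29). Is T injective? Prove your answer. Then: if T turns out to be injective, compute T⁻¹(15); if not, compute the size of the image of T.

21

Since 29 is prime, the nonzero elements of ℤ_{29} form a cyclic group of order 28.
As gcd(23, 28) = 1, raising to the 23rd power is a bijection on this group: if a^23 ≡ b^23 then (ab^{−1})^23 = 1, and the only element of order dividing gcd(23, 28) = 1 is 1, so a = b.
With T(0) = 0 this makes T injective on all of ℤ_{29}, hence bijective (finite equal-size domain and codomain). In particular T is injective.
Since T is injective, we find the preimage of 15. The inverse of x ↦ x^23 on (ℤ_{29})^× is x ↦ x^11, because 23·11 = 253 = 9·28 + 1 ≡ 1 (mod 28) and x^{28} = 1 for x ≠ 0 (Fermat). So T⁻¹(15) = 15^11 mod 29.
Repeated squaring mod 29: 15^1 ≡ 15, 15^2 ≡ 15² = 225 ≡ 22, 15^4 ≡ 22² = 484 ≡ 20, 15^8 ≡ 20² = 400 ≡ 23. Since 11 = 8 + 2 + 1, 15^11 ≡ 23·22·15: 23·22 = 506 ≡ 13, then 13·15 = 195 ≡ 21. So 15^11 ≡ 21 (mod 29).
Hence T⁻¹(15) = 21.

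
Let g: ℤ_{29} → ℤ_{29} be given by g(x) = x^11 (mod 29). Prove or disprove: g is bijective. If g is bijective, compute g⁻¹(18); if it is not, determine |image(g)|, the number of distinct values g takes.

2

Since 29 is prime, the nonzero elements of ℤ_{29} form a cyclic group of order 28.
As gcd(11, 28) = 1, raising to the 11th power is a bijection on this group: if a^11 ≡ b^11 then (ab^{−1})^11 = 1, and the only element of order dividing gcd(11, 28) = 1 is 1, so a = b.
With g(0) = 0 this makes g injective on all of ℤ_{29}, hence bijective (finite equal-size domain and codomain). In particular g is bijective.
Since g is bijective, we find the preimage of 18. The inverse of x ↦ x^11 on (ℤ_{29})^× is x ↦ x^23, because 11·23 = 253 = 9·28 + 1 ≡ 1 (mod 28) and x^{28} = 1 for x ≠ 0 (Fermat). So g⁻¹(18) = 18^23 mod 29.
Repeated squaring mod 29: 18^1 ≡ 18, 18^2 ≡ 18² = 324 ≡ 5, 18^4 ≡ 5² = 25, 18^8 ≡ 25² = 625 ≡ 16, 18^16 ≡ 16² = 256 ≡ 24. Since 23 = 16 + 4 + 2 + 1, 18^23 ≡ 24·25·5·18: 24·25 = 600 ≡ 20, then 20·5 = 100 ≡ 13, then 13·18 = 234 ≡ 2. So 18^23 ≡ 2 (mod 29).
Hence g⁻¹(18) = 2.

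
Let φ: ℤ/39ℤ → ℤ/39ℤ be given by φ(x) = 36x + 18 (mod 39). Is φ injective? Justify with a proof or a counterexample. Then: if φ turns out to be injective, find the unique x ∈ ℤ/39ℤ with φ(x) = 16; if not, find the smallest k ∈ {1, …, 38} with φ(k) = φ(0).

Recall that injectivity means: for all x_1, x_2 in the domain, φ(x_1) = φ(x_2) implies x_1 = x_2.
We have gcd(36, 39) = 3 > 1. Taking x_1 = 0 and x_2 = 13: φ(0) = 18 and φ(13) = 36·13 + 18 = 486 ≡ 18 (mod 39).
So φ(0) = φ(13) while 0 ≠ 13, hence φ is not injective.
Since φ is not injective, we find the least positive k with φ(k) = φ(0): this means 36k ≡ 0 (mod 39), i.e. 39 ∣ 36k. Since gcd(36, 39) = 3, dividing through by 3 this holds exactly when 13 ∣ 12k, and as gcd(12, 13) = 1, exactly when 13 ∣ k.
The smallest positive such k is 13.

13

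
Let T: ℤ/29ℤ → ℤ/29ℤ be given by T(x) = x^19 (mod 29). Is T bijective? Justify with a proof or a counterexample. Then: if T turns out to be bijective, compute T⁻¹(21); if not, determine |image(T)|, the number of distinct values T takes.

10

Since 29 is prime, the nonzero elements of ℤ/29ℤ form a cyclic group of order 28.
As gcd(19, 28) = 1, raising to the 19th power is a bijection on this group: if s^19 ≡ t^19 then (st^{−1})^19 = 1, and the only element of order dividing gcd(19, 28) = 1 is 1, so s = t.
With T(0) = 0 this makes T injective on all of ℤ/29ℤ, hence bijective (finite equal-size domain and codomain). In particular T is bijective.
Since T is bijective, we find the preimage of 21. The inverse of x ↦ x^19 on (ℤ/29ℤ)^× is x ↦ x^3, because 19·3 = 57 = 2·28 + 1 ≡ 1 (mod 28) and x^{28} = 1 for x ≠ 0 (Fermat). So T⁻¹(21) = 21^3 mod 29.
Repeated squaring mod 29: 21^1 ≡ 21, 21^2 ≡ 21² = 441 ≡ 6. Since 3 = 2 + 1, 21^3 ≡ 6·21: 6·21 = 126 ≡ 10. So 21^3 ≡ 10 (mod 29).
Hence T⁻¹(21) = 10.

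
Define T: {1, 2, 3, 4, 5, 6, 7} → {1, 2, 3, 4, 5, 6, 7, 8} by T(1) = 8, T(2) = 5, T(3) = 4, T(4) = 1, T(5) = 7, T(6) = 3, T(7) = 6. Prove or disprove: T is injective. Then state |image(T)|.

The values T(1), …, T(7) are 8, 5, 4, 1, 7, 3, 6 — all distinct.
So T(u) = T(v) only when u = v, and T is injective.
The image of T is {1, 3, 4, 5, 6, 7, 8}, which has 7 elements.

7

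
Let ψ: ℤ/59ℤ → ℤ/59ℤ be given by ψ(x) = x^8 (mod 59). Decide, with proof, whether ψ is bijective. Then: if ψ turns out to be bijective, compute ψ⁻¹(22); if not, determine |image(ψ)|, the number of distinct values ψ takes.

30

ψ(29): Repeated squaring mod 59: 29^1 ≡ 29, 29^2 ≡ 29² = 841 ≡ 15, 29^4 ≡ 15² = 225 ≡ 48, 29^8 ≡ 48² = 2304 ≡ 3. So 29^8 ≡ 3 (mod 59).
ψ(30): Repeated squaring mod 59: 30^1 ≡ 30, 30^2 ≡ 30² = 900 ≡ 15, 30^4 ≡ 15² = 225 ≡ 48, 30^8 ≡ 48² = 2304 ≡ 3. So 30^8 ≡ 3 (mod 59).
So ψ(29) = ψ(30) = 3 while 29 ≠ 30, thus ψ is not injective, hence not bijective.
Since ψ is not bijective, we determine |image(ψ)|. Computing x^8 mod 59 for each x (by repeated squaring, reducing mod 59 at every step), the values ψ(0), ψ(1), …, ψ(58) are: 0, 1, 20, 12, 46, 45, 4, 29, 35, 26, 15, 22, 21, 25, 49, 9, 51, 57, 48, 41, 5, 53, 27, 16, 7, 19, 28, 17, 36, 3, 3, 36, 17, 28, 19, 7, 16, 27, 53, 5, 41, 48, 57, 51, 9, 49, 25, 21, 22, 15, 26, 35, 29, 4, 45, 46, 12, 20, 1.
The distinct values are {0, 1, 3, 4, 5, 7, 9, 12, 15, 16, 17, 19, 20, 21, 22, 25, 26, 27, 28, 29, 35, 36, 41, 45, 46, 48, 49, 51, 53, 57}; there are 30 of them.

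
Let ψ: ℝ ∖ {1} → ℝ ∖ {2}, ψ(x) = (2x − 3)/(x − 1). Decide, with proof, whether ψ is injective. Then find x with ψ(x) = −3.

Suppose ψ(u) = ψ(v). Cross-multiplying: (2u − 3)(v − 1) = (2v − 3)(u − 1).
Expanding both sides and cancelling the symmetric terms leaves 1·(u − v) = 0. Since 1 ≠ 0, u = v. Therefore ψ is injective.
Solving ψ(x) = −3: cross-multiplying gives 2x − 3 = −3(x − 1), which rearranges to 5x = 6, so x = 6/5.

6/5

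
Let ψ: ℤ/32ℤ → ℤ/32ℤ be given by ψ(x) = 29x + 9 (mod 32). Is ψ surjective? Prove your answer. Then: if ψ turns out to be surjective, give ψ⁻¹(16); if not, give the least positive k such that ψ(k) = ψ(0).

Since gcd(29, 32) = 1, 29 is invertible modulo 32. Euclid's algorithm: 32 = 1·29 + 3, 29 = 9·3 + 2, 3 = 1·2 + 1; back-substituting gives 1 = 21·29 − 19·32, so 29⁻¹ ≡ 21 (mod 32).
Then y ↦ 21(y − 9) is a two-sided inverse to ψ, so every y ∈ ℤ/32ℤ has a preimage.
Therefore ψ is surjective.
Since ψ is surjective, we compute ψ⁻¹(16): solve 29x + 9 ≡ 16 (mod 32), i.e. 29x ≡ 7 (mod 32).
Multiplying by 29⁻¹ = 21 gives x ≡ 21·7 = 147 = 4·32 + 19 ≡ 19 (mod 32).
Check: ψ(19) = 29·19 + 9 = 560 = 17·32 + 16 ≡ 16 (mod 32).

19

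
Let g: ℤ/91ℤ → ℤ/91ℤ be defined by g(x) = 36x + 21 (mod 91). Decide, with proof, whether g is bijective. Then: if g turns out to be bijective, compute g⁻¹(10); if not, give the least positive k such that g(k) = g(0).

Suppose g(x_1) = g(x_2) in ℤ/91ℤ. Then 36x_1 + 21 ≡ 36x_2 + 21 (mod 91), hence 36(x_1 − x_2) ≡ 0 (mod 91).
Since gcd(36, 91) = 1, 36 is invertible modulo 91, hence x_1 − x_2 ≡ 0 (mod 91), i.e. x_1 = x_2.
We now compute 36⁻¹ mod 91 explicitly. Euclid's algorithm: 91 = 2·36 + 19, 36 = 1·19 + 17, 19 = 1·17 + 2, 17 = 8·2 + 1; back-substituting gives 1 = 43·36 − 17·91, so 36⁻¹ ≡ 43 (mod 91).
Then y ↦ 43(y − 21) is a two-sided inverse to g, so every y ∈ ℤ/91ℤ has a preimage.
So g is bijective.
Since g is bijective, we compute g⁻¹(10): solve 36x + 21 ≡ 10 (mod 91), i.e. 36x ≡ 80 (mod 91).
Multiplying by 36⁻¹ = 43 gives x ≡ 43·80 = 3440 = 37·91 + 73 ≡ 73 (mod 91).
Check: g(73) = 36·73 + 21 = 2649 = 29·91 + 10 ≡ 10 (mod 91).

73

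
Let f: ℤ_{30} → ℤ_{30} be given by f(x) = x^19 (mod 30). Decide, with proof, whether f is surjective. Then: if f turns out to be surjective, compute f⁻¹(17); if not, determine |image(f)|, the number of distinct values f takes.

23

Computing x^19 mod 30 for each x (by repeated squaring, reducing mod 30 at every step), the values f(0), f(1), …, f(29) are: 0, 1, 8, 27, 4, 5, 6, 13, 2, 9, 10, 11, 18, 7, 14, 15, 16, 23, 12, 19, 20, 21, 28, 17, 24, 25, 26, 3, 22, 29.
Every element of ℤ_{30} appears exactly once in this list, so f is a bijection, and in particular surjective.
Since f is surjective, we read off the preimage of 17 from the same table: f(23) = 17, so f⁻¹(17) = 23.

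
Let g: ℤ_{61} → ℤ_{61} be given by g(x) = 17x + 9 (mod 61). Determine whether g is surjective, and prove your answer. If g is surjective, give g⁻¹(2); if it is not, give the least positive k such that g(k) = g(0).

Since gcd(17, 61) = 1, 17 is invertible modulo 61. Euclid's algorithm: 61 = 3·17 + 10, 17 = 1·10 + 7, 10 = 1·7 + 3, 7 = 2·3 + 1; back-substituting gives 1 = 18·17 − 5·61, so 17⁻¹ ≡ 18 (mod 61).
For any y ∈ ℤ_{61}, x = 18(y − 9) mod 61 satisfies g(x) = 17·18(y − 9) + 9 ≡ y (since 17·18 ≡ 1 mod 61). So every y has a preimage.
Thus g is surjective.
Since g is surjective, we compute g⁻¹(2): solve 17x + 9 ≡ 2 (mod 61), i.e. 17x ≡ 54 (mod 61).
Multiplying by 17⁻¹ = 18 gives x ≡ 18·54 = 972 = 15·61 + 57 ≡ 57 (mod 61).
Check: g(57) = 17·57 + 9 = 978 = 16·61 + 2 ≡ 2 (mod 61).

57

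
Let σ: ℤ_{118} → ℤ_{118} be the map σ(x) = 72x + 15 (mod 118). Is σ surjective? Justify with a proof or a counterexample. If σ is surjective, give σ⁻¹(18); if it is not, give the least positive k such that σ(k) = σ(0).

59

Since gcd(72, 118) = 2, we have 72x ≡ 0 (mod 2) for all x, so σ(x) ≡ 1 (mod 2).
But 0 ≢ 1 (mod 2), so 0 ∈ ℤ_{118} has no preimage. So σ is not surjective.
Since σ is not surjective, we find the least positive k with σ(k) = σ(0): this means 72k ≡ 0 (mod 118), i.e. 118 ∣ 72k. Since gcd(72, 118) = 2, dividing through by 2 this holds exactly when 59 ∣ 36k, and as gcd(36, 59) = 1, exactly when 59 ∣ k.
The smallest positive such k is 59.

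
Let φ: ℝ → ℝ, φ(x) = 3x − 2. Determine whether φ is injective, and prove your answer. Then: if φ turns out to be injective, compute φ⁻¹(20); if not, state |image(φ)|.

Suppose φ(s) = φ(t). Then 3s − 2 = 3t − 2, therefore 3s = 3t, so s = t.
So φ is injective.
Since φ is injective, we compute φ⁻¹(20) = (20 + 2)/3 = 22/3.

22/3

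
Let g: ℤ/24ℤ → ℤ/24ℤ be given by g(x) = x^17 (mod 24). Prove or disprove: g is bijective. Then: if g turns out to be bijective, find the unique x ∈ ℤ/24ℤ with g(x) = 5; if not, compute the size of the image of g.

g(0) = 0^17 = 0.
g(6): Repeated squaring mod 24: 6^1 ≡ 6, 6^2 ≡ 6² = 36 ≡ 12, 6^4 ≡ 12² = 144 ≡ 0, 6^8 ≡ 0² = 0, 6^16 ≡ 0² = 0. Since 17 = 16 + 1, 6^17 ≡ 0·6: 0·6 = 0. So 6^17 ≡ 0 (mod 24).
So g(0) = g(6) = 0 while 0 ≠ 6, thus g is not injective, hence not bijective.
Since g is not bijective, we determine |image(g)|. Computing x^17 mod 24 for each x (by repeated squaring, reducing mod 24 at every step), the values g(0), g(1), …, g(23) are: 0, 1, 8, 3, 16, 5, 0, 7, 8, 9, 16, 11, 0, 13, 8, 15, 16, 17, 0, 19, 8, 21, 16, 23.
The distinct values are {0, 1, 3, 5, 7, 8, 9, 11, 13, 15, 16, 17, 19, 21, 23}; there are 15 of them.

15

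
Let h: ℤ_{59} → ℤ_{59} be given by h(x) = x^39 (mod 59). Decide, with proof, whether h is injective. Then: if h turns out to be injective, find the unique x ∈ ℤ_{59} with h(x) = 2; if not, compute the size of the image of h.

Since 59 is prime, the nonzero elements of ℤ_{59} form a cyclic group of order 58.
As gcd(39, 58) = 1, raising to the 39th power is a bijection on this group: if a^39 ≡ b^39 then (ab^{−1})^39 = 1, and the only element of order dividing gcd(39, 58) = 1 is 1, so a = b.
With h(0) = 0 this makes h injective on all of ℤ_{59}, hence bijective (finite equal-size domain and codomain). In particular h is injective.
Since h is injective, we find the preimage of 2. The inverse of x ↦ x^39 on (ℤ_{59})^× is x ↦ x^3, because 39·3 = 117 = 2·58 + 1 ≡ 1 (mod 58) and x^{58} = 1 for x ≠ 0 (Fermat). So h⁻¹(2) = 2^3 mod 59.
Repeated squaring mod 59: 2^1 ≡ 2, 2^2 ≡ 2² = 4. Since 3 = 2 + 1, 2^3 ≡ 4·2: 4·2 = 8. So 2^3 ≡ 8 (mod 59).
Hence h⁻¹(2) = 8.

8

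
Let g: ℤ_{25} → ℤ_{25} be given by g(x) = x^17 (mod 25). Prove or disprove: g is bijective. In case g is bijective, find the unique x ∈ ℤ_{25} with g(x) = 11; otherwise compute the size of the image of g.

g(0) = 0^17 = 0.
g(5): Repeated squaring mod 25: 5^1 ≡ 5, 5^2 ≡ 5² = 25 ≡ 0, 5^4 ≡ 0² = 0, 5^8 ≡ 0² = 0, 5^16 ≡ 0² = 0. Since 17 = 16 + 1, 5^17 ≡ 0·5: 0·5 = 0. So 5^17 ≡ 0 (mod 25).
So g(0) = g(5) = 0 while 0 ≠ 5, so g is not injective, hence not bijective.
Since g is not bijective, we determine |image(g)|. Computing x^17 mod 25 for each x (by repeated squaring, reducing mod 25 at every step), the values g(0), g(1), …, g(24) are: 0, 1, 22, 13, 9, 0, 11, 7, 23, 19, 0, 21, 17, 8, 4, 0, 6, 2, 18, 14, 0, 16, 12, 3, 24.
The distinct values are {0, 1, 2, 3, 4, 6, 7, 8, 9, 11, 12, 13, 14, 16, 17, 18, 19, 21, 22, 23, 24}; there are 21 of them.

21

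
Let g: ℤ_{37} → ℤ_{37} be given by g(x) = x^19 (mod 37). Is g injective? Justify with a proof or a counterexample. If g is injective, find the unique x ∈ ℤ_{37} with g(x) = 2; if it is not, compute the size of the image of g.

Since 37 is prime, the nonzero elements of ℤ_{37} form a cyclic group of order 36.
As gcd(19, 36) = 1, raising to the 19th power is a bijection on this group: if s^19 ≡ t^19 then (st^{−1})^19 = 1, and the only element of order dividing gcd(19, 36) = 1 is 1, so s = t.
With g(0) = 0 this makes g injective on all of ℤ_{37}, hence bijective (finite equal-size domain and codomain). In particular g is injective.
Since g is injective, we find the preimage of 2. The inverse of x ↦ x^19 on (ℤ_{37})^× is x ↦ x^19, because 19·19 = 361 = 10·36 + 1 ≡ 1 (mod 36) and x^{36} = 1 for x ≠ 0 (Fermat). So g⁻¹(2) = 2^19 mod 37.
Repeated squaring mod 37: 2^1 ≡ 2, 2^2 ≡ 2² = 4, 2^4 ≡ 4² = 16, 2^8 ≡ 16² = 256 ≡ 34, 2^16 ≡ 34² = 1156 ≡ 9. Since 19 = 16 + 2 + 1, 2^19 ≡ 9·4·2: 9·4 = 36, then 36·2 = 72 ≡ 35. So 2^19 ≡ 35 (mod 37).
Hence g⁻¹(2) = 35.

35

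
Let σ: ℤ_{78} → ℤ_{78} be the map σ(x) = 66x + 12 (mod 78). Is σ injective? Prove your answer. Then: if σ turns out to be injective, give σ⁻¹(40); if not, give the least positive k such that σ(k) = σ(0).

We have gcd(66, 78) = 6 > 1. Taking u = 0 and v = 13: σ(0) = 12 and σ(13) = 66·13 + 12 = 870 ≡ 12 (mod 78).
So σ(0) = σ(13) while 0 ≠ 13, so σ is not injective.
Since σ is not injective, we find the least positive k with σ(k) = σ(0): this means 66k ≡ 0 (mod 78), i.e. 78 ∣ 66k. Since gcd(66, 78) = 6, dividing through by 6 this holds exactly when 13 ∣ 11k, and as gcd(11, 13) = 1, exactly when 13 ∣ k.
The smallest positive such k is 13.

13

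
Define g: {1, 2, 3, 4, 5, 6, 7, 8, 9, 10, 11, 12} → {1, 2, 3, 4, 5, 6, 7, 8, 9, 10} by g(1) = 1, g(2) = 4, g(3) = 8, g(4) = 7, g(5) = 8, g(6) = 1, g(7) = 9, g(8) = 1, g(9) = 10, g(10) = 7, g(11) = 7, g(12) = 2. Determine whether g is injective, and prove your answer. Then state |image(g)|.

7

g(3) = 8 = g(5) with 3 ≠ 5, so g is not injective.
The image of g is {1, 2, 4, 7, 8, 9, 10}, which has 7 elements.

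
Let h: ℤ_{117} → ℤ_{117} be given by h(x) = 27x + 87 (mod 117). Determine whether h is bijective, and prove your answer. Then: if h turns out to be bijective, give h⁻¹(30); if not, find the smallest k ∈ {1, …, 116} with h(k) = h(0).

13

We have gcd(27, 117) = 9 > 1. Taking u = 0 and v = 13: h(0) = 87 and h(13) = 27·13 + 87 = 438 ≡ 87 (mod 117).
So h(0) = h(13) while 0 ≠ 13, hence h is not injective, hence not bijective.
Since h is not bijective, we find the least positive k with h(k) = h(0): this means 27k ≡ 0 (mod 117), i.e. 117 ∣ 27k. Since gcd(27, 117) = 9, dividing through by 9 this holds exactly when 13 ∣ 3k, and as gcd(3, 13) = 1, exactly when 13 ∣ k.
The smallest positive such k is 13.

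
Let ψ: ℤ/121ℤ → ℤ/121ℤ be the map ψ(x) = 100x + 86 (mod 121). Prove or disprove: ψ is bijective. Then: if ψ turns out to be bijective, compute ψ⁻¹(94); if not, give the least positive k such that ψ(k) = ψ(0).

Recall that ψ is injective if ψ(x_1) = ψ(x_2) implies x_1 = x_2.
If ψ(x_1) = ψ(x_2), then 100x_1 ≡ 100x_2 (mod 121). Because gcd(100, 121) = 1, we may cancel 100 to get x_1 ≡ x_2 (mod 121).
We now compute 100⁻¹ mod 121 explicitly. Euclid's algorithm: 121 = 1·100 + 21, 100 = 4·21 + 16, 21 = 1·16 + 5, 16 = 3·5 + 1; back-substituting gives 1 = 23·100 − 19·121, so 100⁻¹ ≡ 23 (mod 121).
Then y ↦ 23(y − 86) is a two-sided inverse to ψ, so every y ∈ ℤ/121ℤ has a preimage.
Therefore ψ is bijective.
Since ψ is bijective, we compute ψ⁻¹(94): solve 100x + 86 ≡ 94 (mod 121), i.e. 100x ≡ 8 (mod 121).
Multiplying by 100⁻¹ = 23 gives x ≡ 23·8 = 184 = 1·121 + 63 ≡ 63 (mod 121).
Check: ψ(63) = 100·63 + 86 = 6386 = 52·121 + 94 ≡ 94 (mod 121).

63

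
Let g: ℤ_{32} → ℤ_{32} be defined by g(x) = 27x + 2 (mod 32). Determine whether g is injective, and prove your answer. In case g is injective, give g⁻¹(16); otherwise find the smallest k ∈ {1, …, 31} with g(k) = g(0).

If g(s) = g(t), then 27s ≡ 27t (mod 32). Because gcd(27, 32) = 1, we may cancel 27 to get s ≡ t (mod 32).
Therefore g is injective.
We now compute 27⁻¹ mod 32 explicitly. Euclid's algorithm: 32 = 1·27 + 5, 27 = 5·5 + 2, 5 = 2·2 + 1; back-substituting gives 1 = 19·27 − 16·32, so 27⁻¹ ≡ 19 (mod 32).
Since g is injective, we compute g⁻¹(16): solve 27x + 2 ≡ 16 (mod 32), i.e. 27x ≡ 14 (mod 32).
Multiplying by 27⁻¹ = 19 gives x ≡ 19·14 = 266 = 8·32 + 10 ≡ 10 (mod 32).
Check: g(10) = 27·10 + 2 = 272 = 8·32 + 16 ≡ 16 (mod 32).

10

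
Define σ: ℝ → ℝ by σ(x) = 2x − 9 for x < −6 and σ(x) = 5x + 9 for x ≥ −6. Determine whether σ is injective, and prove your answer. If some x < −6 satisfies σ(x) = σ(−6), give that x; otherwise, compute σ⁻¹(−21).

Both pieces are strictly increasing (slopes 2 and 5), so each is injective on its own interval.
The left piece maps (−∞, −6) onto (−∞, −21); the right piece maps [−6, ∞) onto [−21, ∞).
These images are disjoint, so no value is attained by both pieces. Hence σ is injective.
Because the two images are disjoint, no x < −6 has σ(x) = σ(−6), so we compute σ⁻¹(−21): −21 lies in [−21, ∞), so solve 5x + 9 = −21: x = (−21 − 9)/5 = −6.

-6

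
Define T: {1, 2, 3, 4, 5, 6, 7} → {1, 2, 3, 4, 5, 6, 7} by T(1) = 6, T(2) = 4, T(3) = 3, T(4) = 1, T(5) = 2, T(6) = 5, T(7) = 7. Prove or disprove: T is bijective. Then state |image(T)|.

The values 6, 4, 3, 1, 2, 5, 7 are a permutation of {1, 2, 3, 4, 5, 6, 7}: each element appears exactly once.
So T is injective and surjective, hence bijective.
The image of T is {1, 2, 3, 4, 5, 6, 7}, which has 7 elements.

7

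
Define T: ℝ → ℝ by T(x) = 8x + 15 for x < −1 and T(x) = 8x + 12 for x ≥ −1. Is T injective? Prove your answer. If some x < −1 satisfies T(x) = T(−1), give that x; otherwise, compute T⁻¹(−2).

-11/8

Both pieces are strictly increasing (slopes 8 and 8), so each is injective on its own interval.
The left piece maps (−∞, −1) onto (−∞, 7); the right piece maps [−1, ∞) onto [4, ∞).
These images overlap. In particular T(−1) = 4 (right piece), and solving 8x + 15 = 4 on the left piece gives x = −11/8 < −1.
So T(−11/8) = T(−1) with −11/8 ≠ −1, and T is not injective. This x = −11/8 is the requested value below −1.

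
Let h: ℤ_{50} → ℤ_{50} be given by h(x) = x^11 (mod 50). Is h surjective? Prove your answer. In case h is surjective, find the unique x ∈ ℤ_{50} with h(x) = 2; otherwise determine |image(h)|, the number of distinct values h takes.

42

h(0) = 0^11 = 0.
h(10): Repeated squaring mod 50: 10^1 ≡ 10, 10^2 ≡ 10² = 100 ≡ 0, 10^4 ≡ 0² = 0, 10^8 ≡ 0² = 0. Since 11 = 8 + 2 + 1, 10^11 ≡ 0·0·10: 0·0 = 0, then 0·10 = 0. So 10^11 ≡ 0 (mod 50).
So h(0) = h(10) = 0 while 0 ≠ 10, thus h is not injective.
A non-injective map from the 50-element set ℤ_{50} to itself takes at most 49 distinct values, so it cannot be surjective. Therefore h is not surjective.
Since h is not surjective, we determine |image(h)|. Computing x^11 mod 50 for each x (by repeated squaring, reducing mod 50 at every step), the values h(0), h(1), …, h(49) are: 0, 1, 48, 47, 4, 25, 6, 43, 42, 9, 0, 11, 38, 37, 14, 25, 16, 33, 32, 19, 0, 21, 28, 27, 24, 25, 26, 23, 22, 29, 0, 31, 18, 17, 34, 25, 36, 13, 12, 39, 0, 41, 8, 7, 44, 25, 46, 3, 2, 49.
The distinct values are {0, 1, 2, 3, 4, 6, 7, 8, 9, 11, 12, 13, 14, 16, 17, 18, 19, 21, 22, 23, 24, 25, 26, 27, 28, 29, 31, 32, 33, 34, 36, 37, 38, 39, 41, 42, 43, 44, 46, 47, 48, 49}; there are 42 of them.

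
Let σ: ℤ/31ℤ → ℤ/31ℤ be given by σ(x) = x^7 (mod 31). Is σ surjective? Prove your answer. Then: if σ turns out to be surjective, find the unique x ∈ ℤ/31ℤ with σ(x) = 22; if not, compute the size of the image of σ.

13

Since 31 is prime, the nonzero elements of ℤ/31ℤ form a cyclic group of order 30.
As gcd(7, 30) = 1, raising to the 7th power is a bijection on this group: if a^7 ≡ b^7 then (ab^{−1})^7 = 1, and the only element of order dividing gcd(7, 30) = 1 is 1, so a = b.
With σ(0) = 0 this makes σ injective on all of ℤ/31ℤ, hence bijective (finite equal-size domain and codomain). In particular σ is surjective.
Since σ is surjective, we find the preimage of 22. The inverse of x ↦ x^7 on (ℤ/31ℤ)^× is x ↦ x^13, because 7·13 = 91 = 3·30 + 1 ≡ 1 (mod 30) and x^{30} = 1 for x ≠ 0 (Fermat). So σ⁻¹(22) = 22^13 mod 31.
Repeated squaring mod 31: 22^1 ≡ 22, 22^2 ≡ 22² = 484 ≡ 19, 22^4 ≡ 19² = 361 ≡ 20, 22^8 ≡ 20² = 400 ≡ 28. Since 13 = 8 + 4 + 1, 22^13 ≡ 28·20·22: 28·20 = 560 ≡ 2, then 2·22 = 44 ≡ 13. So 22^13 ≡ 13 (mod 31).
Hence σ⁻¹(22) = 13.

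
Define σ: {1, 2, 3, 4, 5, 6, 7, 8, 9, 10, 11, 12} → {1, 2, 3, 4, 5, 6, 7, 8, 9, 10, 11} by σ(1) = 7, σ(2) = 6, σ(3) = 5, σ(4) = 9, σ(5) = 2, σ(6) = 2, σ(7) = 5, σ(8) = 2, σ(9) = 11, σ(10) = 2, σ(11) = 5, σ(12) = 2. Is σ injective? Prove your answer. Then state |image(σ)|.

σ(5) = 2 = σ(6) with 5 ≠ 6, so σ is not injective.
The image of σ is {2, 5, 6, 7, 9, 11}, which has 6 elements.

6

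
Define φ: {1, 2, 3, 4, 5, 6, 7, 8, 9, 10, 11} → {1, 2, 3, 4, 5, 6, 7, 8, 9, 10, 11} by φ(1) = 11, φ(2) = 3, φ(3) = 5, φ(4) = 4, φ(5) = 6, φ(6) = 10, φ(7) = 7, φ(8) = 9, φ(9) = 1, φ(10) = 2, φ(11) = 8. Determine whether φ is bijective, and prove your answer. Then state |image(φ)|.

The values 11, 3, 5, 4, 6, 10, 7, 9, 1, 2, 8 are a permutation of {1, 2, 3, 4, 5, 6, 7, 8, 9, 10, 11}: each element appears exactly once.
So φ is injective and surjective, hence bijective.
The image of φ is {1, 2, 3, 4, 5, 6, 7, 8, 9, 10, 11}, which has 11 elements.

11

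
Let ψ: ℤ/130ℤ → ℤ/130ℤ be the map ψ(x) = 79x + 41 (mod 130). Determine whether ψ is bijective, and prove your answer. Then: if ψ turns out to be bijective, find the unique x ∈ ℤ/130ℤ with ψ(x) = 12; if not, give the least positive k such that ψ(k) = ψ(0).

If ψ(a) = ψ(b), then 79a ≡ 79b (mod 130). Because gcd(79, 130) = 1, we may cancel 79 to get a ≡ b (mod 130).
We now compute 79⁻¹ mod 130 explicitly. Euclid's algorithm: 130 = 1·79 + 51, 79 = 1·51 + 28, 51 = 1·28 + 23, 28 = 1·23 + 5, 23 = 4·5 + 3, 5 = 1·3 + 2, 3 = 1·2 + 1; back-substituting gives 1 = 79·79 − 48·130, so 79⁻¹ ≡ 79 (mod 130).
Then y ↦ 79(y − 41) is a two-sided inverse to ψ, so every y ∈ ℤ/130ℤ has a preimage.
Thus ψ is bijective.
Since ψ is bijective, we compute ψ⁻¹(12): solve 79x + 41 ≡ 12 (mod 130), i.e. 79x ≡ 101 (mod 130).
Multiplying by 79⁻¹ = 79 gives x ≡ 79·101 = 7979 = 61·130 + 49 ≡ 49 (mod 130).
Check: ψ(49) = 79·49 + 41 = 3912 = 30·130 + 12 ≡ 12 (mod 130).

49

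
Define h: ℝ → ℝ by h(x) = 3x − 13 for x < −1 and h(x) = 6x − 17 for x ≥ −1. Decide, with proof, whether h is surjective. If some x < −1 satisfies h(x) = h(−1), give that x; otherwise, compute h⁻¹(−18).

-10/3

Both pieces are strictly increasing (slopes 3 and 6), so each is injective on its own interval.
The left piece maps (−∞, −1) onto (−∞, −16); the right piece maps [−1, ∞) onto [−23, ∞).
The union (−∞, −16) ∪ [−23, ∞) covers ℝ, so h is surjective.
For the follow-up: the images overlap, so an x < −1 with h(x) = h(−1) exists. h(−1) = −23; solving 3x − 13 = −23 for x < −1 gives x = (−23 + 13)/3 = −10/3.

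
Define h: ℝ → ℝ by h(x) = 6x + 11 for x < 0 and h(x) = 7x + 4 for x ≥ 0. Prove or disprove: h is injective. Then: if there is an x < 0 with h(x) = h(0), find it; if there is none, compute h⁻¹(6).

-7/6

Both pieces are strictly increasing (slopes 6 and 7), so each is injective on its own interval.
The left piece maps (−∞, 0) onto (−∞, 11); the right piece maps [0, ∞) onto [4, ∞).
These images overlap. In particular h(0) = 4 (right piece), and solving 6x + 11 = 4 on the left piece gives x = −7/6 < 0.
So h(−7/6) = h(0) with −7/6 ≠ 0, and h is not injective. This x = −7/6 is the requested value below 0.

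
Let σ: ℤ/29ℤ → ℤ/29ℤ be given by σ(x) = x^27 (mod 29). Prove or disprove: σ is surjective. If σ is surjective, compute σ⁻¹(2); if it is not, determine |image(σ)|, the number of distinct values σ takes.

15

Since 29 is prime, the nonzero elements of ℤ/29ℤ form a cyclic group of order 28.
As gcd(27, 28) = 1, raising to the 27th power is a bijection on this group: if x_1^27 ≡ x_2^27 then (x_1x_2^{−1})^27 = 1, and the only element of order dividing gcd(27, 28) = 1 is 1, so x_1 = x_2.
With σ(0) = 0 this makes σ injective on all of ℤ/29ℤ, hence bijective (finite equal-size domain and codomain). In particular σ is surjective.
Since σ is surjective, we find the preimage of 2. The inverse of x ↦ x^27 on (ℤ/29ℤ)^× is x ↦ x^27, because 27·27 = 729 = 26·28 + 1 ≡ 1 (mod 28) and x^{28} = 1 for x ≠ 0 (Fermat). So σ⁻¹(2) = 2^27 mod 29.
Repeated squaring mod 29: 2^1 ≡ 2, 2^2 ≡ 2² = 4, 2^4 ≡ 4² = 16, 2^8 ≡ 16² = 256 ≡ 24, 2^16 ≡ 24² = 576 ≡ 25. Since 27 = 16 + 8 + 2 + 1, 2^27 ≡ 25·24·4·2: 25·24 = 600 ≡ 20, then 20·4 = 80 ≡ 22, then 22·2 = 44 ≡ 15. So 2^27 ≡ 15 (mod 29).
Hence σ⁻¹(2) = 15.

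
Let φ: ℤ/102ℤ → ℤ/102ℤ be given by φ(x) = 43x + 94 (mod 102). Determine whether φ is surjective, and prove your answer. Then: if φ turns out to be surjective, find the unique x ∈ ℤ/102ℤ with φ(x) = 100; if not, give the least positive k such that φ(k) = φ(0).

12

Recall: φ is surjective if every y in the codomain equals φ(x) for some x in the domain.
Since gcd(43, 102) = 1, 43 is invertible modulo 102. Euclid's algorithm: 102 = 2·43 + 16, 43 = 2·16 + 11, 16 = 1·11 + 5, 11 = 2·5 + 1; back-substituting gives 1 = 19·43 − 8·102, so 43⁻¹ ≡ 19 (mod 102).
Then y ↦ 19(y − 94) is a two-sided inverse to φ, so every y ∈ ℤ/102ℤ has a preimage.
Hence φ is surjective.
Since φ is surjective, we find φ⁻¹(100): we need 43x ≡ 100 − 94 ≡ 6 (mod 102). Using 43⁻¹ = 19: x ≡ 19·6 = 114 = 1·102 + 12, so x = 12.
Check: φ(12) = 43·12 + 94 = 610 = 5·102 + 100 ≡ 100 (mod 102).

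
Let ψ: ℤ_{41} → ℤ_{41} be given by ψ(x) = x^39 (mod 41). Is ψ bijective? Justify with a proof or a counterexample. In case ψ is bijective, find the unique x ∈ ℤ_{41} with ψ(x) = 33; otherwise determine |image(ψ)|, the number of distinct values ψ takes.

Since 41 is prime, the nonzero elements of ℤ_{41} form a cyclic group of order 40.
As gcd(39, 40) = 1, raising to the 39th power is a bijection on this group: if a^39 ≡ b^39 then (ab^{−1})^39 = 1, and the only element of order dividing gcd(39, 40) = 1 is 1, so a = b.
With ψ(0) = 0 this makes ψ injective on all of ℤ_{41}, hence bijective (finite equal-size domain and codomain). In particular ψ is bijective.
Since ψ is bijective, we find the preimage of 33. The inverse of x ↦ x^39 on (ℤ_{41})^× is x ↦ x^39, because 39·39 = 1521 = 38·40 + 1 ≡ 1 (mod 40) and x^{40} = 1 for x ≠ 0 (Fermat). So ψ⁻¹(33) = 33^39 mod 41.
Repeated squaring mod 41: 33^1 ≡ 33, 33^2 ≡ 33² = 1089 ≡ 23, 33^4 ≡ 23² = 529 ≡ 37, 33^8 ≡ 37² = 1369 ≡ 16, 33^16 ≡ 16² = 256 ≡ 10, 33^32 ≡ 10² = 100 ≡ 18. Since 39 = 32 + 4 + 2 + 1, 33^39 ≡ 18·37·23·33: 18·37 = 666 ≡ 10, then 10·23 = 230 ≡ 25, then 25·33 = 825 ≡ 5. So 33^39 ≡ 5 (mod 41).
Hence ψ⁻¹(33) = 5.

5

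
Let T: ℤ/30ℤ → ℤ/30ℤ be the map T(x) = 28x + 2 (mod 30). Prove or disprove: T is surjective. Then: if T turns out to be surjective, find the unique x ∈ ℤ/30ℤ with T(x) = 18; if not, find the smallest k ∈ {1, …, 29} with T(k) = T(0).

Since gcd(28, 30) = 2, we have 28x ≡ 0 (mod 2) for all x, so T(x) ≡ 0 (mod 2).
But 1 ≢ 0 (mod 2), so 1 ∈ ℤ/30ℤ has no preimage. So T is not surjective.
Since T is not surjective, we find the least positive k with T(k) = T(0): this means 28k ≡ 0 (mod 30), i.e. 30 ∣ 28k. Since gcd(28, 30) = 2, dividing through by 2 this holds exactly when 15 ∣ 14k, and as gcd(14, 15) = 1, exactly when 15 ∣ k.
The smallest positive such k is 15.

15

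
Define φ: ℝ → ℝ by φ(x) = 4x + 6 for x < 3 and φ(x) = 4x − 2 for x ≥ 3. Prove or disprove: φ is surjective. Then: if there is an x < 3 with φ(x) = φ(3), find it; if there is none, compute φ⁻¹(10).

1

Both pieces are strictly increasing (slopes 4 and 4), so each is injective on its own interval.
The left piece maps (−∞, 3) onto (−∞, 18); the right piece maps [3, ∞) onto [10, ∞).
The union (−∞, 18) ∪ [10, ∞) covers ℝ, so φ is surjective.
For the follow-up: the images overlap, so an x < 3 with φ(x) = φ(3) exists. φ(3) = 10; solving 4x + 6 = 10 for x < 3 gives x = (10 − 6)/4 = 1.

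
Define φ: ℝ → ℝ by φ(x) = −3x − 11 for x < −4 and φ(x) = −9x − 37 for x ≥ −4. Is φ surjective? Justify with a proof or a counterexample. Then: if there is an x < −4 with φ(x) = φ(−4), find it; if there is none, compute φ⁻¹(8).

Both pieces are strictly decreasing (slopes −3 and −9), so each is injective on its own interval.
The left piece maps (−∞, −4) onto (1, ∞); the right piece maps [−4, ∞) onto (−∞, −1].
The union (1, ∞) ∪ (−∞, −1] omits the interval between 1 and −1; in particular 1 has no preimage. So φ is not surjective.
Because the two images are disjoint, no x < −4 has φ(x) = φ(−4), so we compute φ⁻¹(8): 8 lies in (1, ∞), so solve −3x − 11 = 8: x = (8 + 11)/(−3) = −19/3.

-19/3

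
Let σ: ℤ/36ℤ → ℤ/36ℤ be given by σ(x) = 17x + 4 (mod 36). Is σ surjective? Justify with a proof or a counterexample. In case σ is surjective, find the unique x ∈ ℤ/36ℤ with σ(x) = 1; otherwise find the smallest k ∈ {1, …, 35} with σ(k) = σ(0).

21

Since gcd(17, 36) = 1, 17 is invertible modulo 36. Euclid's algorithm: 36 = 2·17 + 2, 17 = 8·2 + 1; back-substituting gives 1 = 17·17 − 8·36, so 17⁻¹ ≡ 17 (mod 36).
Then y ↦ 17(y − 4) is a two-sided inverse to σ, so every y ∈ ℤ/36ℤ has a preimage.
Hence σ is surjective.
Since σ is surjective, we find σ⁻¹(1): we need 17x ≡ 1 − 4 ≡ 33 (mod 36). Using 17⁻¹ = 17: x ≡ 17·33 = 561 = 15·36 + 21, so x = 21.
Check: σ(21) = 17·21 + 4 = 361 = 10·36 + 1 ≡ 1 (mod 36).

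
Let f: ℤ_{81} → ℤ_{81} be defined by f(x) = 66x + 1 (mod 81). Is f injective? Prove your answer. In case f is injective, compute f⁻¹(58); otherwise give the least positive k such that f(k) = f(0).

27

Recall: injectivity means: for all a, b in the domain, f(a) = f(b) implies a = b.
We have gcd(66, 81) = 3 > 1. Taking a = 0 and b = 27: f(0) = 1 and f(27) = 66·27 + 1 = 1783 ≡ 1 (mod 81).
So f(0) = f(27) while 0 ≠ 27, hence f is not injective.
Since f is not injective, we find the least positive k with f(k) = f(0): this means 66k ≡ 0 (mod 81), i.e. 81 ∣ 66k. Since gcd(66, 81) = 3, dividing through by 3 this holds exactly when 27 ∣ 22k, and as gcd(22, 27) = 1, exactly when 27 ∣ k.
The smallest positive such k is 27.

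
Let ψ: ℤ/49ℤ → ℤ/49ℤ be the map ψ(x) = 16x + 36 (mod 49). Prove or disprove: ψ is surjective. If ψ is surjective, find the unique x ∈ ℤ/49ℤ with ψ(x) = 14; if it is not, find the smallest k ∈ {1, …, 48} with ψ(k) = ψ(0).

17

Since gcd(16, 49) = 1, 16 is invertible modulo 49. Euclid's algorithm: 49 = 3·16 + 1; back-substituting gives 1 = 46·16 − 15·49, so 16⁻¹ ≡ 46 (mod 49).
For any y ∈ ℤ/49ℤ, x = 46(y − 36) mod 49 satisfies ψ(x) = 16·46(y − 36) + 36 ≡ y (since 16·46 ≡ 1 mod 49). So every y has a preimage.
Therefore ψ is surjective.
Since ψ is surjective, we compute ψ⁻¹(14): solve 16x + 36 ≡ 14 (mod 49), i.e. 16x ≡ 27 (mod 49).
Multiplying by 16⁻¹ = 46 gives x ≡ 46·27 = 1242 = 25·49 + 17 ≡ 17 (mod 49).
Check: ψ(17) = 16·17 + 36 = 308 = 6·49 + 14 ≡ 14 (mod 49).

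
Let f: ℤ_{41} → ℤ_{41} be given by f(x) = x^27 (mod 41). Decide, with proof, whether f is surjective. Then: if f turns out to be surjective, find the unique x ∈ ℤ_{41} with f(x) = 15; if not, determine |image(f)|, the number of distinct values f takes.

13

Since 41 is prime, the nonzero elements of ℤ_{41} form a cyclic group of order 40.
As gcd(27, 40) = 1, raising to the 27th power is a bijection on this group: if x_1^27 ≡ x_2^27 then (x_1x_2^{−1})^27 = 1, and the only element of order dividing gcd(27, 40) = 1 is 1, so x_1 = x_2.
With f(0) = 0 this makes f injective on all of ℤ_{41}, hence bijective (finite equal-size domain and codomain). In particular f is surjective.
Since f is surjective, we find the preimage of 15. The inverse of x ↦ x^27 on (ℤ_{41})^× is x ↦ x^3, because 27·3 = 81 = 2·40 + 1 ≡ 1 (mod 40) and x^{40} = 1 for x ≠ 0 (Fermat). So f⁻¹(15) = 15^3 mod 41.
Repeated squaring mod 41: 15^1 ≡ 15, 15^2 ≡ 15² = 225 ≡ 20. Since 3 = 2 + 1, 15^3 ≡ 20·15: 20·15 = 300 ≡ 13. So 15^3 ≡ 13 (mod 41).
Hence f⁻¹(15) = 13.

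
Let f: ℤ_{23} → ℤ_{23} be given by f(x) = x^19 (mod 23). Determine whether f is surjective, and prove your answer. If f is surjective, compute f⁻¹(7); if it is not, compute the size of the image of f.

5

Since 23 is prime, the nonzero elements of ℤ_{23} form a cyclic group of order 22.
As gcd(19, 22) = 1, raising to the 19th power is a bijection on this group: if u^19 ≡ v^19 then (uv^{−1})^19 = 1, and the only element of order dividing gcd(19, 22) = 1 is 1, so u = v.
With f(0) = 0 this makes f injective on all of ℤ_{23}, hence bijective (finite equal-size domain and codomain). In particular f is surjective.
Since f is surjective, we find the preimage of 7. The inverse of x ↦ x^19 on (ℤ_{23})^× is x ↦ x^7, because 19·7 = 133 = 6·22 + 1 ≡ 1 (mod 22) and x^{22} = 1 for x ≠ 0 (Fermat). So f⁻¹(7) = 7^7 mod 23.
Repeated squaring mod 23: 7^1 ≡ 7, 7^2 ≡ 7² = 49 ≡ 3, 7^4 ≡ 3² = 9. Since 7 = 4 + 2 + 1, 7^7 ≡ 9·3·7: 9·3 = 27 ≡ 4, then 4·7 = 28 ≡ 5. So 7^7 ≡ 5 (mod 23).
Hence f⁻¹(7) = 5.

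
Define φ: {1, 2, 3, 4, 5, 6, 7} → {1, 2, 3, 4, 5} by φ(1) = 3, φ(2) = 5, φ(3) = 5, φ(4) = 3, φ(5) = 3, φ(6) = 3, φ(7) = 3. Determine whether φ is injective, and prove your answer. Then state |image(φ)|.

φ(2) = 5 = φ(3) with 2 ≠ 3, so φ is not injective.
The image of φ is {3, 5}, which has 2 elements.

2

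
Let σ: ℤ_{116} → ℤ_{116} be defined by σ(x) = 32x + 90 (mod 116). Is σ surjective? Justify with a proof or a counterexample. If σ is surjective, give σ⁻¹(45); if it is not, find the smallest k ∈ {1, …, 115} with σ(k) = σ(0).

29

Since gcd(32, 116) = 4, we have 32x ≡ 0 (mod 4) for all x, so σ(x) ≡ 2 (mod 4).
But 0 ≢ 2 (mod 4), so 0 ∈ ℤ_{116} has no preimage. Therefore σ is not surjective.
Since σ is not surjective, we find the least positive k with σ(k) = σ(0): this means 32k ≡ 0 (mod 116), i.e. 116 ∣ 32k. Since gcd(32, 116) = 4, dividing through by 4 this holds exactly when 29 ∣ 8k, and as gcd(8, 29) = 1, exactly when 29 ∣ k.
The smallest positive such k is 29.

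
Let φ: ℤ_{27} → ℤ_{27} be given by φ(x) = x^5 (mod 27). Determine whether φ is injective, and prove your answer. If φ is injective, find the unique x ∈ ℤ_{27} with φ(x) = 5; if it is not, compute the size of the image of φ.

φ(0) = 0^5 = 0.
φ(3): Repeated squaring mod 27: 3^1 ≡ 3, 3^2 ≡ 3² = 9, 3^4 ≡ 9² = 81 ≡ 0. Since 5 = 4 + 1, 3^5 ≡ 0·3: 0·3 = 0. So 3^5 ≡ 0 (mod 27).
So φ(0) = φ(3) = 0 while 0 ≠ 3, therefore φ is not injective.
Since φ is not injective, we determine |image(φ)|. Computing x^5 mod 27 for each x (by repeated squaring, reducing mod 27 at every step), the values φ(0), φ(1), …, φ(26) are: 0, 1, 5, 0, 25, 20, 0, 13, 17, 0, 19, 23, 0, 16, 11, 0, 4, 8, 0, 10, 14, 0, 7, 2, 0, 22, 26.
The distinct values are {0, 1, 2, 4, 5, 7, 8, 10, 11, 13, 14, 16, 17, 19, 20, 22, 23, 25, 26}; there are 19 of them.

19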